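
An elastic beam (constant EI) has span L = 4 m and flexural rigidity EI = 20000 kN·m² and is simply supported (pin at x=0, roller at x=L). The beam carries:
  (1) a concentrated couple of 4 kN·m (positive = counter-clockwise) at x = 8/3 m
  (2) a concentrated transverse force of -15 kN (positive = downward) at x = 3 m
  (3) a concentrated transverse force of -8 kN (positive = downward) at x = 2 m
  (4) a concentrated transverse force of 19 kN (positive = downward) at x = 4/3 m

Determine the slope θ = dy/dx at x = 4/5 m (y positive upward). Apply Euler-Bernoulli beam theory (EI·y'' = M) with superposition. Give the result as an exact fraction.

Load 1 — applied couple M₀=4 kN·m at a=8/3 m (b=L-a=4/3):
  θ_1 = (M₀x²/(2L)+C₁)/EI  [x≤a] with C₁=M₀(3b²-L²)/(6L)=-16/9 = (4·(4/5)²/(2·4)+(-16/9))/20000 = -41/562500 rad
Load 2 — point force P=-15 kN at a=3 m (b=L-a=1):
  θ_2 = -Pb(L²-b²-3x²)/(6LEI)  [x≤a] = -(-15)·1·(4²-1²-3·(4/5)²)/(6·4·20000) = 327/800000 rad
Load 3 — point force P=-8 kN at a=2 m (b=L-a=2):
  θ_3 = -Pb(L²-b²-3x²)/(6LEI)  [x≤a] = -(-8)·2·(4²-2²-3·(4/5)²)/(6·4·20000) = 21/62500 rad
Load 4 — point force P=19 kN at a=4/3 m (b=L-a=8/3):
  θ_4 = -Pb(L²-b²-3x²)/(6LEI)  [x≤a] = -19·(8/3)·(4²-(8/3)²-3·(4/5)²)/(6·4·20000) = -931/1265625 rad
Superposition: θ = Σ θ_i = -20653/324000000 rad ≈ -0.000064 rad

θ(4/5) = -20653/324000000 rad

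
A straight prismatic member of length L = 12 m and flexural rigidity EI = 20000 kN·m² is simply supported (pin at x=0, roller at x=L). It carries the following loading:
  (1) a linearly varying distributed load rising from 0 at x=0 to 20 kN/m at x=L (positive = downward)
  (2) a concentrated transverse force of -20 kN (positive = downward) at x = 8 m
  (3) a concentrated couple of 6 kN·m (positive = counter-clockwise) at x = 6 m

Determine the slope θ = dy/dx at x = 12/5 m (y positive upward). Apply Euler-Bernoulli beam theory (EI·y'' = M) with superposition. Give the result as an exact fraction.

Load 1 — triangular load w₀=20 kN/m (0→w₀ over full span):
  θ_1 = -w₀(7L⁴-30L²x²+15x⁴)/(360LEI) = -20·(7·12⁴-30·12²·(12/5)²+15·(12/5)⁴)/(360·12·20000) = -2184/78125 rad
Load 2 — point force P=-20 kN at a=8 m (b=L-a=4):
  θ_2 = -Pb(L²-b²-3x²)/(6LEI)  [x≤a] = -(-20)·4·(12²-4²-3·(12/5)²)/(6·12·20000) = 173/28125 rad
Load 3 — applied couple M₀=6 kN·m at a=6 m (b=L-a=6):
  θ_3 = (M₀x²/(2L)+C₁)/EI  [x≤a] with C₁=M₀(3b²-L²)/(6L)=-3 = (6·(12/5)²/(2·12)+(-3))/20000 = -39/500000 rad
Superposition: θ = Σ θ_i = -492347/22500000 rad ≈ -0.021882 rad

θ(12/5) = -492347/22500000 rad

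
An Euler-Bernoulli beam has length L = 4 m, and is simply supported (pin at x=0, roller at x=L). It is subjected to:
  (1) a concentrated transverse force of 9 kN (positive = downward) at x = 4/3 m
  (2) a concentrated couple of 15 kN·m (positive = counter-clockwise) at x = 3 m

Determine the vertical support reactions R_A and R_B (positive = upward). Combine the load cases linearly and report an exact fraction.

R_A = 39/4 kN, R_B = -3/4 kN

Load 1 — point force P=9 kN at a=4/3 m (b=L-a=8/3):
  R_A = Pb/L = 9·(8/3)/4 = 6 kN
  R_B = Pa/L = 9·(4/3)/4 = 3 kN
Load 2 — applied couple M₀=15 kN·m at a=3 m (b=L-a=1):
  R_A = M₀/L = 15/4 kN
  R_B = -M₀/L = -15/4 kN
Superposition: R_A = 39/4 kN, R_B = -3/4 kN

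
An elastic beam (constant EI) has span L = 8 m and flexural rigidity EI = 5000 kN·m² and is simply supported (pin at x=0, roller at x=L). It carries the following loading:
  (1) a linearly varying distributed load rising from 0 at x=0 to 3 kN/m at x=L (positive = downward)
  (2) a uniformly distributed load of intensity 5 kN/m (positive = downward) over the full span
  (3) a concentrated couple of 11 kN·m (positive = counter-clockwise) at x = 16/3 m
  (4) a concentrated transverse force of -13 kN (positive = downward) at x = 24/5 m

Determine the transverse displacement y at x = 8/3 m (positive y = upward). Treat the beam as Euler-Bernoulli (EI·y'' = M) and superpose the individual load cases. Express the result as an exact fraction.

Load 1 — triangular load w₀=3 kN/m (0→w₀ over full span):
  y_1 = -w₀x(7L⁴-10L²x²+3x⁴)/(360LEI) = -3·(8/3)·(7·8⁴-10·8²·(8/3)²+3·(8/3)⁴)/(360·8·5000) = -2048/151875 m
Load 2 — uniform load w=5 kN/m over full span:
  y_2 = -wx(L³-2Lx²+x³)/(24EI) = -5·(8/3)·(8³-2·8·(8/3)²+(8/3)³)/(24·5000) = -1408/30375 m
Load 3 — applied couple M₀=11 kN·m at a=16/3 m (b=L-a=8/3):
  y_3 = (M₀x³/(6L)+C₁x)/EI  [x≤a] with C₁=M₀(3b²-L²)/(6L)=-88/9 = (11·(8/3)³/(6·8)+(-88/9)·(8/3))/5000 = -44/10125 m
Load 4 — point force P=-13 kN at a=24/5 m (b=L-a=16/5):
  y_4 = -Pbx(L²-b²-x²)/(6LEI)  [x≤a] = -(-13)·(16/5)·(8/3)·(8²-(16/5)²-(8/3)²)/(6·8·5000) = 136448/6328125 m
Superposition: y = Σ y_i = -809156/18984375 m ≈ -0.042622 m

y(8/3) = -809156/18984375 m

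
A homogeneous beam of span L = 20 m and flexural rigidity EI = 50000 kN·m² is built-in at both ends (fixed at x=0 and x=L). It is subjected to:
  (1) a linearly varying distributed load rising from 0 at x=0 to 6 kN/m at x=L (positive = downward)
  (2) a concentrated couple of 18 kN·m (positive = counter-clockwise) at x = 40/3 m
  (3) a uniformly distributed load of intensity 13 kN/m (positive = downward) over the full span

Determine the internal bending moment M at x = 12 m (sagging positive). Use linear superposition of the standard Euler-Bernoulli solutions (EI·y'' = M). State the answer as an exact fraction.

Load 1 — triangular load w₀=6 kN/m (0→w₀ over full span):
  M_1 = 3w₀Lx/20 - w₀L²/30 - w₀x³/(6L) = 3·6·20·12/20 - 6·20²/30 - 6·12³/(6·20) = 248/5 kN·m
Load 2 — applied couple M₀=18 kN·m at a=40/3 m (b=L-a=20/3):
  M_2 = R_Ax - M_A  [x≤a] with R_A=6/5, M_A=6 = (6/5)·12 - 6 = 42/5 kN·m
Load 3 — uniform load w=13 kN/m over full span:
  M_3 = wLx/2 - wL²/12 - wx²/2 = 13·20·12/2 - 13·20²/12 - 13·12²/2 = 572/3 kN·m
Superposition: M = Σ M_i = 746/3 kN·m ≈ 248.666667 kN·m

M(12) = 746/3 kN·m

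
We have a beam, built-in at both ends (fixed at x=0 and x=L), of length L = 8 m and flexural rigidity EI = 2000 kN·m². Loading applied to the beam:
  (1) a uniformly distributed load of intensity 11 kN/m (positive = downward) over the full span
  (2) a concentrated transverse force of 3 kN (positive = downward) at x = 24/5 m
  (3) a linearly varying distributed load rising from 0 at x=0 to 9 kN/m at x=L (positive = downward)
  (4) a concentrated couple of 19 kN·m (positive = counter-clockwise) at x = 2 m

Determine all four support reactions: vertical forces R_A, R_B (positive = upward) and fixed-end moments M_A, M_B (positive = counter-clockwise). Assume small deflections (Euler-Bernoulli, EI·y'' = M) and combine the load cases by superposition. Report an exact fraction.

R_A = 468223/8000 kN, M_A = 459649/6000 kN·m, R_B = 547777/8000 kN, M_B = -509911/6000 kN·m

Load 1 — uniform load w=11 kN/m over full span:
  R_A = wL/2 = 11·8/2 = 44 kN
  M_A = wL²/12 = 11·8²/12 = 176/3 kN·m
  R_B = wL/2 = 11·8/2 = 44 kN
  M_B = -wL²/12 = -11·8²/12 = -176/3 kN·m
Load 2 — point force P=3 kN at a=24/5 m (b=L-a=16/5):
  R_A = Pb²(3a+b)/L³ = 3·(16/5)²·(3·(24/5)+(16/5))/8³ = 132/125 kN
  M_A = Pab²/L² = 3·(24/5)·(16/5)²/8² = 288/125 kN·m
  R_B = Pa²(a+3b)/L³ = 3·(24/5)²·((24/5)+3·(16/5))/8³ = 243/125 kN
  M_B = -Pa²b/L² = -3·(24/5)²·(16/5)/8² = -432/125 kN·m
Load 3 — triangular load w₀=9 kN/m (0→w₀ over full span):
  R_A = 3w₀L/20 = 3·9·8/20 = 54/5 kN
  M_A = w₀L²/30 = 9·8²/30 = 96/5 kN·m
  R_B = 7w₀L/20 = 7·9·8/20 = 126/5 kN
  M_B = -w₀L²/20 = -9·8²/20 = -144/5 kN·m
Load 4 — applied couple M₀=19 kN·m at a=2 m (b=L-a=6):
  R_A = 6M₀ab/L³ = 6·19·2·6/8³ = 171/64 kN
  M_A = M₀b(2a-b)/L² = 19·6·(2·2-6)/8² = -57/16 kN·m
  R_B = -6M₀ab/L³ = -6·19·2·6/8³ = -171/64 kN
  M_B = M₀a(2b-a)/L² = 19·2·(2·6-2)/8² = 95/16 kN·m
Superposition: R_A = 468223/8000 kN, M_A = 459649/6000 kN·m, R_B = 547777/8000 kN, M_B = -509911/6000 kN·m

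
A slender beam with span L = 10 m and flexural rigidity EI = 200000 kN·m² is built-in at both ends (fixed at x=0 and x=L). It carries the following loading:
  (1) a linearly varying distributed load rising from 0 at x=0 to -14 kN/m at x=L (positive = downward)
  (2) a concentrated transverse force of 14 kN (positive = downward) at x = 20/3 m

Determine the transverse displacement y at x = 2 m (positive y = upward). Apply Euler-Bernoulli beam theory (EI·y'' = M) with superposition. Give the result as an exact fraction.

Load 1 — triangular load w₀=-14 kN/m (0→w₀ over full span):
  y_1 = -w₀x²(L-x)²(x+2L)/(120LEI) = -(-14)·2²·(10-2)²·(2+2·10)/(120·10·200000) = 77/234375 m
Load 2 — point force P=14 kN at a=20/3 m (b=L-a=10/3):
  y_2 = -Pb²x²(3aL-(3a+b)x)/(6L³EI)  [x≤a] = -14·(10/3)²·2²·(3·(20/3)·10-(3·(20/3)+(10/3))·2)/(6·10³·200000) = -161/2025000 m
Superposition: y = Σ y_i = 12607/50625000 m ≈ 0.000249 m

y(2) = 12607/50625000 m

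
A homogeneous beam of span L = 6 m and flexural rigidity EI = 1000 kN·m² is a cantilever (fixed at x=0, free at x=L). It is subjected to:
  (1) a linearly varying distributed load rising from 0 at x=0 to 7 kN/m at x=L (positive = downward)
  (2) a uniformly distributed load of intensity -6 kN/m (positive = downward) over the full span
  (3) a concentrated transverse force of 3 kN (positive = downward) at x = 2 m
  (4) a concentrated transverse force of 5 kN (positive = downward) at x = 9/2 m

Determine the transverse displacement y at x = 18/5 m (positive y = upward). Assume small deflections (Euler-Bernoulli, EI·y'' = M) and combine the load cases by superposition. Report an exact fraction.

y(18/5) = -773879/15625000 m

Load 1 — triangular load w₀=7 kN/m (0→w₀ over full span):
  y_1 = (w₀Lx³/12-w₀L²x²/6-w₀x⁵/(120L))/EI = (7·6·(18/5)³/12-7·6²·(18/5)²/6-7·(18/5)⁵/(120·6))/1000 = -3022677/7812500 m
Load 2 — uniform load w=-6 kN/m over full span:
  y_2 = -wx²(x²-4Lx+6L²)/(24EI) = -(-6)·(18/5)²·((18/5)²-4·6·(18/5)+6·6²)/(24·1000) = 72171/156250 m
Load 3 — point force P=3 kN at a=2 m (b=L-a=4):
  y_3 = -Pa²(3x-a)/(6EI)  [x>a] = -3·2²·(3·(18/5)-2)/(6·1000) = -11/625 m
Load 4 — point force P=5 kN at a=9/2 m (b=L-a=3/2):
  y_4 = -Px²(3a-x)/(6EI)  [x≤a] = -5·(18/5)²·(3·(9/2)-(18/5))/(6·1000) = -2673/25000 m
Superposition: y = Σ y_i = -773879/15625000 m ≈ -0.049528 m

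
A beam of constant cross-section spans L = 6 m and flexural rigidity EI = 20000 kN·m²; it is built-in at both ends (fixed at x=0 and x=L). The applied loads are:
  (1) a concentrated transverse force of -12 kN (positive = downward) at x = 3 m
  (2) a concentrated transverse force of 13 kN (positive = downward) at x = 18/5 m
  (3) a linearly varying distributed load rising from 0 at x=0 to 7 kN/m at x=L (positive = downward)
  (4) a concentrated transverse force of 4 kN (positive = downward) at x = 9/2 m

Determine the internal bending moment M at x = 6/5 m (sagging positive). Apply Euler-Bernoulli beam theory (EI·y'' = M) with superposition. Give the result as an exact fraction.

Load 1 — point force P=-12 kN at a=3 m (b=L-a=3):
  M_1 = Pb²(3a+b)x/L³ - Pab²/L²  [x≤a] = (-12)·3²·(3·3+3)·(6/5)/6³ - (-12)·3·3²/6² = 9/5 kN·m
Load 2 — point force P=13 kN at a=18/5 m (b=L-a=12/5):
  M_2 = Pb²(3a+b)x/L³ - Pab²/L²  [x≤a] = 13·(12/5)²·(3·(18/5)+(12/5))·(6/5)/6³ - 13·(18/5)·(12/5)²/6² = -1248/625 kN·m
Load 3 — triangular load w₀=7 kN/m (0→w₀ over full span):
  M_3 = 3w₀Lx/20 - w₀L²/30 - w₀x³/(6L) = 3·7·6·(6/5)/20 - 7·6²/30 - 7·(6/5)³/(6·6) = -147/125 kN·m
Load 4 — point force P=4 kN at a=9/2 m (b=L-a=3/2):
  M_4 = Pb²(3a+b)x/L³ - Pab²/L²  [x≤a] = 4·(3/2)²·(3·(9/2)+(3/2))·(6/5)/6³ - 4·(9/2)·(3/2)²/6² = -3/8 kN·m
Superposition: M = Σ M_i = -8739/5000 kN·m ≈ -1.747800 kN·m

M(6/5) = -8739/5000 kN·m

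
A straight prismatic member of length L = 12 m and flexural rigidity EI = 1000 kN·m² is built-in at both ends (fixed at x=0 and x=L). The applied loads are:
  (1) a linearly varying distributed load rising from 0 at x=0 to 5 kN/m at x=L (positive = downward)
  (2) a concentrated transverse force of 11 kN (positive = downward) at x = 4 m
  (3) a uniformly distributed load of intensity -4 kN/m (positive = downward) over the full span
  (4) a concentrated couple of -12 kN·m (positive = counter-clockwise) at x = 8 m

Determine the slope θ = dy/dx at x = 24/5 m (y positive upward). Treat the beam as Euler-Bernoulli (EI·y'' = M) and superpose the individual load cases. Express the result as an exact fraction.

θ(24/5) = 113/15625 rad

Load 1 — triangular load w₀=5 kN/m (0→w₀ over full span):
  θ_1 = -w₀(2x(L-x)(L-2x)(x+2L)+x²(L-x)²)/(120LEI) = -5·(2·(24/5)·(12-(24/5))·(12-2·(24/5))·((24/5)+2·12)+(24/5)²·(12-(24/5))²)/(120·12·1000) = -324/15625 rad
Load 2 — point force P=11 kN at a=4 m (b=L-a=8):
  θ_2 = Pa²(L-x)(2bL-(3b+a)(L-x))/(2L³EI)  [x>a] = 11·4²·(12-(24/5))·(2·8·12-(3·8+4)·(12-(24/5)))/(2·12³·1000) = -11/3125 rad
Load 3 — uniform load w=-4 kN/m over full span:
  θ_3 = -wx(L-x)(L-2x)/(12EI) = -(-4)·(24/5)·(12-(24/5))·(12-2·(24/5))/(12·1000) = 432/15625 rad
Load 4 — applied couple M₀=-12 kN·m at a=8 m (b=L-a=4):
  θ_4 = (R_Ax²/2 - M_Ax)/EI  [x≤a] with R_A=-4/3, M_A=-4 = ((-4/3)·(24/5)²/2 - (-4)·(24/5))/1000 = 12/3125 rad
Superposition: θ = Σ θ_i = 113/15625 rad ≈ 0.007232 rad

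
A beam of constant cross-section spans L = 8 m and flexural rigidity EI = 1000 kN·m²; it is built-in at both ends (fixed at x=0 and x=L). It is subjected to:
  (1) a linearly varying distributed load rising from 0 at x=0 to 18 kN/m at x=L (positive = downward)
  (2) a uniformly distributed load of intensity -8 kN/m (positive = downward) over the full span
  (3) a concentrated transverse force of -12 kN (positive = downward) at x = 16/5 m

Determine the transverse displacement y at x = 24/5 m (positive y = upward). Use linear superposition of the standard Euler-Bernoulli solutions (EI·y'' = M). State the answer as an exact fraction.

Load 1 — triangular load w₀=18 kN/m (0→w₀ over full span):
  y_1 = -w₀x²(L-x)²(x+2L)/(120LEI) = -18·(24/5)²·(8-(24/5))²·((24/5)+2·8)/(120·8·1000) = -179712/1953125 m
Load 2 — uniform load w=-8 kN/m over full span:
  y_2 = -wx²(L-x)²/(24EI) = -(-8)·(24/5)²·(8-(24/5))²/(24·1000) = 6144/78125 m
Load 3 — point force P=-12 kN at a=16/5 m (b=L-a=24/5):
  y_3 = -Pa²(L-x)²(3bL-(3b+a)(L-x))/(6L³EI)  [x>a] = -(-12)·(16/5)²·(8-(24/5))²·(3·(24/5)·8-(3·(24/5)+(16/5))·(8-(24/5)))/(6·8³·1000) = 47104/1953125 m
Superposition: y = Σ y_i = 20992/1953125 m ≈ 0.010748 m

y(24/5) = 20992/1953125 m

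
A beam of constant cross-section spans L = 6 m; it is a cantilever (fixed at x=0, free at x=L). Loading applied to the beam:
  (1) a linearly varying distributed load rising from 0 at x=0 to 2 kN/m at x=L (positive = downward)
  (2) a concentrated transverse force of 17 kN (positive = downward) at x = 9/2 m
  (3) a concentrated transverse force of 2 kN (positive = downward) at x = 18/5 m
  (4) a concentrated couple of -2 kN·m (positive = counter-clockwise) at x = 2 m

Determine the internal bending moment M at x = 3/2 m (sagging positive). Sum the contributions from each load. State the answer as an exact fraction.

Load 1 — triangular load w₀=2 kN/m (0→w₀ over full span):
  M_1 = w₀Lx/2 - w₀L²/3 - w₀x³/(6L) = 2·6·(3/2)/2 - 2·6²/3 - 2·(3/2)³/(6·6) = -243/16 kN·m
Load 2 — point force P=17 kN at a=9/2 m (b=L-a=3/2):
  M_2 = -P(a-x)  [x≤a] = -17·((9/2)-(3/2)) = -51 kN·m
Load 3 — point force P=2 kN at a=18/5 m (b=L-a=12/5):
  M_3 = -P(a-x)  [x≤a] = -2·((18/5)-(3/2)) = -21/5 kN·m
Load 4 — applied couple M₀=-2 kN·m at a=2 m (b=L-a=4):
  M_4 = M₀  [x≤a] = (-2) = -2 kN·m
Superposition: M = Σ M_i = -5791/80 kN·m ≈ -72.387500 kN·m

M(3/2) = -5791/80 kN·m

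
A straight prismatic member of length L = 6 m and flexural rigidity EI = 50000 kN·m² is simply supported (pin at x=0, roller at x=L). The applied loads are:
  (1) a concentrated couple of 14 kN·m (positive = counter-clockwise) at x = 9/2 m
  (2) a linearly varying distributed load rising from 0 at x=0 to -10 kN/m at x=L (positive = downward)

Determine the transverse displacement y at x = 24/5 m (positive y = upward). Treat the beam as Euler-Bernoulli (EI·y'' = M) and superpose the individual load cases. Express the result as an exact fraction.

y(24/5) = 505593/625000000 m

Load 1 — applied couple M₀=14 kN·m at a=9/2 m (b=L-a=3/2):
  y_1 = (M₀x³/(6L)-M₀(x-a)²/2+C₁x)/EI  [x>a] with C₁=M₀(3b²-L²)/(6L)=-91/8 = (14·(24/5)³/(6·6)-14·((24/5)-(9/2))²/2+(-91/8)·(24/5))/50000 = -6111/25000000 m
Load 2 — triangular load w₀=-10 kN/m (0→w₀ over full span):
  y_2 = -w₀x(7L⁴-10L²x²+3x⁴)/(360LEI) = -(-10)·(24/5)·(7·6⁴-10·6²·(24/5)²+3·(24/5)⁴)/(360·6·50000) = 10287/9765625 m
Superposition: y = Σ y_i = 505593/625000000 m ≈ 0.000809 m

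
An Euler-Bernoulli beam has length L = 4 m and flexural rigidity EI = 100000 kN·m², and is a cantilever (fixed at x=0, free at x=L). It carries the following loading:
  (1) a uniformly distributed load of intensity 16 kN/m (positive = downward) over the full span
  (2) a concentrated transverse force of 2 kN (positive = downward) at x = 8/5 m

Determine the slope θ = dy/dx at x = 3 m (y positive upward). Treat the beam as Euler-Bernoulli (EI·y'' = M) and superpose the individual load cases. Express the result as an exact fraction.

Load 1 — uniform load w=16 kN/m over full span:
  θ_1 = -wx(x²-3Lx+3L²)/(6EI) = -16·3·(3²-3·4·3+3·4²)/(6·100000) = -21/12500 rad
Load 2 — point force P=2 kN at a=8/5 m (b=L-a=12/5):
  θ_2 = -Pa²/(2EI)  [x>a] = -2·(8/5)²/(2·100000) = -2/78125 rad
Superposition: θ = Σ θ_i = -533/312500 rad ≈ -0.001706 rad

θ(3) = -533/312500 rad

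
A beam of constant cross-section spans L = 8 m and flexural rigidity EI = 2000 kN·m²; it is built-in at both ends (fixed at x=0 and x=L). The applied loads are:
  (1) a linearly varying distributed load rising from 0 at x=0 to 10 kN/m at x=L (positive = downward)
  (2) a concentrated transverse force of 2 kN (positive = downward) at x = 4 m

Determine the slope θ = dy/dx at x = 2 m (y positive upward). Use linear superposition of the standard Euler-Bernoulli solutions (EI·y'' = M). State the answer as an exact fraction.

θ(2) = -43/4000 rad

Load 1 — triangular load w₀=10 kN/m (0→w₀ over full span):
  θ_1 = -w₀(2x(L-x)(L-2x)(x+2L)+x²(L-x)²)/(120LEI) = -10·(2·2·(8-2)·(8-2·2)·(2+2·8)+2²·(8-2)²)/(120·8·2000) = -39/4000 rad
Load 2 — point force P=2 kN at a=4 m (b=L-a=4):
  θ_2 = -Pb²x(2aL-(3a+b)x)/(2L³EI)  [x≤a] = -2·4²·2·(2·4·8-(3·4+4)·2)/(2·8³·2000) = -1/1000 rad
Superposition: θ = Σ θ_i = -43/4000 rad ≈ -0.010750 rad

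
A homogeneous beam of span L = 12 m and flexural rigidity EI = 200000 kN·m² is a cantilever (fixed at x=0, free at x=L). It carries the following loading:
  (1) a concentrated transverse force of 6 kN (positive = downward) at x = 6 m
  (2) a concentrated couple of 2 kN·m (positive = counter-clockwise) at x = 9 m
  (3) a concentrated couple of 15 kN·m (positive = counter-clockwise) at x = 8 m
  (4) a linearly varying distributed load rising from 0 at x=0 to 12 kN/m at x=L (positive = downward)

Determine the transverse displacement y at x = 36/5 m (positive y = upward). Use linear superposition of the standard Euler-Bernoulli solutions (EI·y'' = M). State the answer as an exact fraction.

Load 1 — point force P=6 kN at a=6 m (b=L-a=6):
  y_1 = -Pa²(3x-a)/(6EI)  [x>a] = -6·6²·(3·(36/5)-6)/(6·200000) = -351/125000 m
Load 2 — applied couple M₀=2 kN·m at a=9 m (b=L-a=3):
  y_2 = M₀x²/(2EI)  [x≤a] = 2·(36/5)²/(2·200000) = 81/312500 m
Load 3 — applied couple M₀=15 kN·m at a=8 m (b=L-a=4):
  y_3 = M₀x²/(2EI)  [x≤a] = 15·(36/5)²/(2·200000) = 243/125000 m
Load 4 — triangular load w₀=12 kN/m (0→w₀ over full span):
  y_4 = (w₀Lx³/12-w₀L²x²/6-w₀x⁵/(120L))/EI = (12·12·(36/5)³/12-12·12²·(36/5)²/6-12·(36/5)⁵/(120·12))/200000 = -2590866/48828125 m
Superposition: y = Σ y_i = -10481589/195312500 m ≈ -0.053666 m

y(36/5) = -10481589/195312500 m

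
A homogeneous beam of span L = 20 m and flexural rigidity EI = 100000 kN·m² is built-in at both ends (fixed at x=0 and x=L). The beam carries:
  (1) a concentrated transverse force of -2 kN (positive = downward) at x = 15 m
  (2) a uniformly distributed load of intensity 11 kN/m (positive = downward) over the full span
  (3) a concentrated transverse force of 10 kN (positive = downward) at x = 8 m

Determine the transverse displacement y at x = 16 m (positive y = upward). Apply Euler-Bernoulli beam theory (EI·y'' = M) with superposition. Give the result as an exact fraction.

y(16) = -147479/7500000 m

Load 1 — point force P=-2 kN at a=15 m (b=L-a=5):
  y_1 = -Pa²(L-x)²(3bL-(3b+a)(L-x))/(6L³EI)  [x>a] = -(-2)·15²·(20-16)²·(3·5·20-(3·5+15)·(20-16))/(6·20³·100000) = 27/100000 m
Load 2 — uniform load w=11 kN/m over full span:
  y_2 = -wx²(L-x)²/(24EI) = -11·16²·(20-16)²/(24·100000) = -176/9375 m
Load 3 — point force P=10 kN at a=8 m (b=L-a=12):
  y_3 = -Pa²(L-x)²(3bL-(3b+a)(L-x))/(6L³EI)  [x>a] = -10·8²·(20-16)²·(3·12·20-(3·12+8)·(20-16))/(6·20³·100000) = -272/234375 m
Superposition: y = Σ y_i = -147479/7500000 m ≈ -0.019664 m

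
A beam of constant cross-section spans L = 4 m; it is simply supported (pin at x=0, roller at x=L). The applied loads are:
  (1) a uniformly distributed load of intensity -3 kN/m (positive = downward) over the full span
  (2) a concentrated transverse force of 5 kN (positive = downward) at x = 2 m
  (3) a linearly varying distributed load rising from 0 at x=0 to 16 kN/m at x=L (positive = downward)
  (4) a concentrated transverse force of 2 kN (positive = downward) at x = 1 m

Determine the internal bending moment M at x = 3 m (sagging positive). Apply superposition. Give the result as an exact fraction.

M(3) = 25/2 kN·m

Load 1 — uniform load w=-3 kN/m over full span:
  M_1 = wx(L-x)/2 = (-3)·3·(4-3)/2 = -9/2 kN·m
Load 2 — point force P=5 kN at a=2 m (b=L-a=2):
  M_2 = Pa(L-x)/L  [x>a] = 5·2·(4-3)/4 = 5/2 kN·m
Load 3 — triangular load w₀=16 kN/m (0→w₀ over full span):
  M_3 = w₀Lx/6 - w₀x³/(6L) = 16·4·3/6 - 16·3³/(6·4) = 14 kN·m
Load 4 — point force P=2 kN at a=1 m (b=L-a=3):
  M_4 = Pa(L-x)/L  [x>a] = 2·1·(4-3)/4 = 1/2 kN·m
Superposition: M = Σ M_i = 25/2 kN·m ≈ 12.500000 kN·m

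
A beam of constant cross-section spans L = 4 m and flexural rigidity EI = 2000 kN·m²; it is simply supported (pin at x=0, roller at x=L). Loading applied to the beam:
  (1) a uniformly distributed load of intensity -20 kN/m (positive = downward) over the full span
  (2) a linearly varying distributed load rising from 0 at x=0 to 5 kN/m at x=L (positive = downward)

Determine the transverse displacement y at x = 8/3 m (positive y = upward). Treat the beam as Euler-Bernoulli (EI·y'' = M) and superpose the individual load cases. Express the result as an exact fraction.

Load 1 — uniform load w=-20 kN/m over full span:
  y_1 = -wx(L³-2Lx²+x³)/(24EI) = -(-20)·(8/3)·(4³-2·4·(8/3)²+(8/3)³)/(24·2000) = 176/6075 m
Load 2 — triangular load w₀=5 kN/m (0→w₀ over full span):
  y_2 = -w₀x(7L⁴-10L²x²+3x⁴)/(360LEI) = -5·(8/3)·(7·4⁴-10·4²·(8/3)²+3·(8/3)⁴)/(360·4·2000) = -68/18225 m
Superposition: y = Σ y_i = 92/3645 m ≈ 0.025240 m

y(8/3) = 92/3645 m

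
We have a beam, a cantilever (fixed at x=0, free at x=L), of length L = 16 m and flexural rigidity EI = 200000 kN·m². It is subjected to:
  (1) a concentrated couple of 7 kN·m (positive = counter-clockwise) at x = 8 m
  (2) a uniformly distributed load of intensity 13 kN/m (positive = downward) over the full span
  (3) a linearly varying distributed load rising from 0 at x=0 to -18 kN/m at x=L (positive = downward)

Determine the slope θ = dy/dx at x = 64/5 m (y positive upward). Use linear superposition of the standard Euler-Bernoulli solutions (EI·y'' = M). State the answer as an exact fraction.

θ(64/5) = 87877/46875000 rad

Load 1 — applied couple M₀=7 kN·m at a=8 m (b=L-a=8):
  θ_1 = M₀a/EI  [x>a] = 7·8/200000 = 7/25000 rad
Load 2 — uniform load w=13 kN/m over full span:
  θ_2 = -wx(x²-3Lx+3L²)/(6EI) = -13·(64/5)·((64/5)²-3·16·(64/5)+3·16²)/(6·200000) = -51584/1171875 rad
Load 3 — triangular load w₀=-18 kN/m (0→w₀ over full span):
  θ_3 = (w₀Lx²/4-w₀L²x/3-w₀x⁴/(24L))/EI = ((-18)·16·(64/5)²/4-(-18)·16²·(64/5)/3-(-18)·(64/5)⁴/(24·16))/200000 = 89088/1953125 rad
Superposition: θ = Σ θ_i = 87877/46875000 rad ≈ 0.001875 rad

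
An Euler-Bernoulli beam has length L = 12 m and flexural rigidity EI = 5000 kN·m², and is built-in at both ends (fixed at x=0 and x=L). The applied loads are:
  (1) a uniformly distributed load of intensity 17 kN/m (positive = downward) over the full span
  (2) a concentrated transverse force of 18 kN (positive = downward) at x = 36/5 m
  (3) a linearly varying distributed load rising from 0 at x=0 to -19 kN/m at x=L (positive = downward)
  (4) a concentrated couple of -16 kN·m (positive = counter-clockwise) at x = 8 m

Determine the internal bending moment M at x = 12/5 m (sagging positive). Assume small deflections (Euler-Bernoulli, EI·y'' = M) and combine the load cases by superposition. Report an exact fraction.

M(12/5) = 272/1875 kN·m

Load 1 — uniform load w=17 kN/m over full span:
  M_1 = wLx/2 - wL²/12 - wx²/2 = 17·12·(12/5)/2 - 17·12²/12 - 17·(12/5)²/2 = -204/25 kN·m
Load 2 — point force P=18 kN at a=36/5 m (b=L-a=24/5):
  M_2 = Pb²(3a+b)x/L³ - Pab²/L²  [x≤a] = 18·(24/5)²·(3·(36/5)+(24/5))·(12/5)/12³ - 18·(36/5)·(24/5)²/12² = -3456/625 kN·m
Load 3 — triangular load w₀=-19 kN/m (0→w₀ over full span):
  M_3 = 3w₀Lx/20 - w₀L²/30 - w₀x³/(6L) = 3·(-19)·12·(12/5)/20 - (-19)·12²/30 - (-19)·(12/5)³/(6·12) = 1596/125 kN·m
Load 4 — applied couple M₀=-16 kN·m at a=8 m (b=L-a=4):
  M_4 = R_Ax - M_A  [x≤a] with R_A=-16/9, M_A=-16/3 = (-16/9)·(12/5) - (-16/3) = 16/15 kN·m
Superposition: M = Σ M_i = 272/1875 kN·m ≈ 0.145067 kN·m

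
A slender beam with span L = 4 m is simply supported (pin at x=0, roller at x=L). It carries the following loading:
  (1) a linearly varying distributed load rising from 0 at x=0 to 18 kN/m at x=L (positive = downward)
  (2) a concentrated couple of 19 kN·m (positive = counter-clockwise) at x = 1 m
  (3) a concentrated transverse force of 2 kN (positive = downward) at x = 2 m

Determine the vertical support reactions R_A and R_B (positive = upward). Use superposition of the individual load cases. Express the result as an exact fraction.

R_A = 71/4 kN, R_B = 81/4 kN

Load 1 — triangular load w₀=18 kN/m (0→w₀ over full span):
  R_A = w₀L/6 = 18·4/6 = 12 kN
  R_B = w₀L/3 = 18·4/3 = 24 kN
Load 2 — applied couple M₀=19 kN·m at a=1 m (b=L-a=3):
  R_A = M₀/L = 19/4 kN
  R_B = -M₀/L = -19/4 kN
Load 3 — point force P=2 kN at a=2 m (b=L-a=2):
  R_A = Pb/L = 2·2/4 = 1 kN
  R_B = Pa/L = 2·2/4 = 1 kN
Superposition: R_A = 71/4 kN, R_B = 81/4 kN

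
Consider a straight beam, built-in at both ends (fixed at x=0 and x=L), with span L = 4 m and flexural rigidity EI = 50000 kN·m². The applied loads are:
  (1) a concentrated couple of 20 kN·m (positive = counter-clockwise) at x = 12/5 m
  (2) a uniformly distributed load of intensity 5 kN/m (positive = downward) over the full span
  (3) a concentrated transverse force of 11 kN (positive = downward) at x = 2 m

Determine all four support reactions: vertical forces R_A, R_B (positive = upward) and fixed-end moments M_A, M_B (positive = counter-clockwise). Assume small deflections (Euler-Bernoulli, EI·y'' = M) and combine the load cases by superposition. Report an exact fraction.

R_A = 227/10 kN, M_A = 557/30 kN·m, R_B = 83/10 kN, M_B = -293/30 kN·m

Load 1 — applied couple M₀=20 kN·m at a=12/5 m (b=L-a=8/5):
  R_A = 6M₀ab/L³ = 6·20·(12/5)·(8/5)/4³ = 36/5 kN
  M_A = M₀b(2a-b)/L² = 20·(8/5)·(2·(12/5)-(8/5))/4² = 32/5 kN·m
  R_B = -6M₀ab/L³ = -6·20·(12/5)·(8/5)/4³ = -36/5 kN
  M_B = M₀a(2b-a)/L² = 20·(12/5)·(2·(8/5)-(12/5))/4² = 12/5 kN·m
Load 2 — uniform load w=5 kN/m over full span:
  R_A = wL/2 = 5·4/2 = 10 kN
  M_A = wL²/12 = 5·4²/12 = 20/3 kN·m
  R_B = wL/2 = 5·4/2 = 10 kN
  M_B = -wL²/12 = -5·4²/12 = -20/3 kN·m
Load 3 — point force P=11 kN at a=2 m (b=L-a=2):
  R_A = Pb²(3a+b)/L³ = 11·2²·(3·2+2)/4³ = 11/2 kN
  M_A = Pab²/L² = 11·2·2²/4² = 11/2 kN·m
  R_B = Pa²(a+3b)/L³ = 11·2²·(2+3·2)/4³ = 11/2 kN
  M_B = -Pa²b/L² = -11·2²·2/4² = -11/2 kN·m
Superposition: R_A = 227/10 kN, M_A = 557/30 kN·m, R_B = 83/10 kN, M_B = -293/30 kN·m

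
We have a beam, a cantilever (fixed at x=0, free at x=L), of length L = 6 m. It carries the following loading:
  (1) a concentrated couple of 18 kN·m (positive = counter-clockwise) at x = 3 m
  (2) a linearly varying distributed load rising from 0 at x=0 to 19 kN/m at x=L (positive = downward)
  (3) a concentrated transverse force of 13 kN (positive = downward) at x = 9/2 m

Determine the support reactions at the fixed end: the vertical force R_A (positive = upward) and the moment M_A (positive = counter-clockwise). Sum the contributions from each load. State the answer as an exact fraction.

Load 1 — applied couple M₀=18 kN·m at a=3 m (b=L-a=3):
  R_A = 0 kN
  M_A = -M₀ = -18 kN·m
Load 2 — triangular load w₀=19 kN/m (0→w₀ over full span):
  R_A = w₀L/2 = 19·6/2 = 57 kN
  M_A = w₀L²/3 = 19·6²/3 = 228 kN·m
Load 3 — point force P=13 kN at a=9/2 m (b=L-a=3/2):
  R_A = P = 13 kN
  M_A = Pa = 13·(9/2) = 117/2 kN·m
Superposition: R_A = 70 kN, M_A = 537/2 kN·m

R_A = 70 kN, M_A = 537/2 kN·m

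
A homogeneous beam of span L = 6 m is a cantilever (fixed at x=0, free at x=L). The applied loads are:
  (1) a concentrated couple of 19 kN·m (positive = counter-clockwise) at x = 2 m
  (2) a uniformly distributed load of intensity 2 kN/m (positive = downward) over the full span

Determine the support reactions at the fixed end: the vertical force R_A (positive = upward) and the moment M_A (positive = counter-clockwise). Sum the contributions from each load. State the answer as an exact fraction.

Load 1 — applied couple M₀=19 kN·m at a=2 m (b=L-a=4):
  R_A = 0 kN
  M_A = -M₀ = -19 kN·m
Load 2 — uniform load w=2 kN/m over full span:
  R_A = wL = 2·6 = 12 kN
  M_A = wL²/2 = 2·6²/2 = 36 kN·m
Superposition: R_A = 12 kN, M_A = 17 kN·m

R_A = 12 kN, M_A = 17 kN·m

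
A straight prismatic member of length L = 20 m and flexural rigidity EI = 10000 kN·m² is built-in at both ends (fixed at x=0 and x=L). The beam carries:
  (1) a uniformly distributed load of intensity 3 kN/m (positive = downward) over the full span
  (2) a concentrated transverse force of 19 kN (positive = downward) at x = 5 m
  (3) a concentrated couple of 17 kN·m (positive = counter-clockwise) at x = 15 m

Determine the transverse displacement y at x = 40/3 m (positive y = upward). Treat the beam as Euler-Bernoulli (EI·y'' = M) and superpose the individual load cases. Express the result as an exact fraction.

y(40/3) = -8627/64800 m

Load 1 — uniform load w=3 kN/m over full span:
  y_1 = -wx²(L-x)²/(24EI) = -3·(40/3)²·(20-(40/3))²/(24·10000) = -8/81 m
Load 2 — point force P=19 kN at a=5 m (b=L-a=15):
  y_2 = -Pa²(L-x)²(3bL-(3b+a)(L-x))/(6L³EI)  [x>a] = -19·5²·(20-(40/3))²·(3·15·20-(3·15+5)·(20-(40/3)))/(6·20³·10000) = -323/12960 m
Load 3 — applied couple M₀=17 kN·m at a=15 m (b=L-a=5):
  y_3 = (R_Ax³/6 - M_Ax²/2)/EI  [x≤a] with R_A=153/160, M_A=85/16 = ((153/160)·(40/3)³/6 - (85/16)·(40/3)²/2)/10000 = -17/1800 m
Superposition: y = Σ y_i = -8627/64800 m ≈ -0.133133 m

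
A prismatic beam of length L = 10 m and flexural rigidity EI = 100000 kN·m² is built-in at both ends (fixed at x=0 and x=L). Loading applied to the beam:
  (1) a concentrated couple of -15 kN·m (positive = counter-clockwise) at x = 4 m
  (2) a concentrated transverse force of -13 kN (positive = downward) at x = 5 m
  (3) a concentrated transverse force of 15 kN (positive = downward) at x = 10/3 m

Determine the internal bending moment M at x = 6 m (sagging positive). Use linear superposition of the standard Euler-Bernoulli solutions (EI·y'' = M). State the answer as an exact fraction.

Load 1 — applied couple M₀=-15 kN·m at a=4 m (b=L-a=6):
  M_1 = R_Ax - M_A - M₀  [x>a] with R_A=-54/25, M_A=-9/5 = (-54/25)·6 - (-9/5) - (-15) = 96/25 kN·m
Load 2 — point force P=-13 kN at a=5 m (b=L-a=5):
  M_2 = Pa²(a+3b)(L-x)/L³ - Pa²b/L²  [x>a] = (-13)·5²·(5+3·5)·(10-6)/10³ - (-13)·5²·5/10² = -39/4 kN·m
Load 3 — point force P=15 kN at a=10/3 m (b=L-a=20/3):
  M_3 = Pa²(a+3b)(L-x)/L³ - Pa²b/L²  [x>a] = 15·(10/3)²·((10/3)+3·(20/3))·(10-6)/10³ - 15·(10/3)²·(20/3)/10² = 40/9 kN·m
Superposition: M = Σ M_i = -1319/900 kN·m ≈ -1.465556 kN·m

M(6) = -1319/900 kN·m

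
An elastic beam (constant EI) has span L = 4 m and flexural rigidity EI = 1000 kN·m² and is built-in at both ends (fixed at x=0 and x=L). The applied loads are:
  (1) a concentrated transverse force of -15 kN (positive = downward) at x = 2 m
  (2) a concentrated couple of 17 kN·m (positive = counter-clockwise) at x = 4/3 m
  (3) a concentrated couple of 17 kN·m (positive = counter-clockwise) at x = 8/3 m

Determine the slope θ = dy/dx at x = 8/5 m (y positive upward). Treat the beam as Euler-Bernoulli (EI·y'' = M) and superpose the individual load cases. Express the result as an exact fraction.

θ(8/5) = 31/9375 rad

Load 1 — point force P=-15 kN at a=2 m (b=L-a=2):
  θ_1 = -Pb²x(2aL-(3a+b)x)/(2L³EI)  [x≤a] = -(-15)·2²·(8/5)·(2·2·4-(3·2+2)·(8/5))/(2·4³·1000) = 3/1250 rad
Load 2 — applied couple M₀=17 kN·m at a=4/3 m (b=L-a=8/3):
  θ_2 = (R_Ax²/2 - M_Ax - M₀(x-a))/EI  [x>a] with R_A=17/3, M_A=0 = ((17/3)·(8/5)²/2 - 0·(8/5) - 17·((8/5)-(4/3)))/1000 = 17/6250 rad
Load 3 — applied couple M₀=17 kN·m at a=8/3 m (b=L-a=4/3):
  θ_3 = (R_Ax²/2 - M_Ax)/EI  [x≤a] with R_A=17/3, M_A=17/3 = ((17/3)·(8/5)²/2 - (17/3)·(8/5))/1000 = -17/9375 rad
Superposition: θ = Σ θ_i = 31/9375 rad ≈ 0.003307 rad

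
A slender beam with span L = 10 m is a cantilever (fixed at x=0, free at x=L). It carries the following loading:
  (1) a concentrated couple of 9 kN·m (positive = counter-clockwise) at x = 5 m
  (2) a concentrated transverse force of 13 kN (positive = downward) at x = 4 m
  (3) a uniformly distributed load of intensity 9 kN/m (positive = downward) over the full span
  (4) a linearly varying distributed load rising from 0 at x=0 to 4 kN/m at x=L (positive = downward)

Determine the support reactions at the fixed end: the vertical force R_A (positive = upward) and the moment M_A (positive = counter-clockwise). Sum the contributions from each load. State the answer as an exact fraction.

Load 1 — applied couple M₀=9 kN·m at a=5 m (b=L-a=5):
  R_A = 0 kN
  M_A = -M₀ = -9 kN·m
Load 2 — point force P=13 kN at a=4 m (b=L-a=6):
  R_A = P = 13 kN
  M_A = Pa = 13·4 = 52 kN·m
Load 3 — uniform load w=9 kN/m over full span:
  R_A = wL = 9·10 = 90 kN
  M_A = wL²/2 = 9·10²/2 = 450 kN·m
Load 4 — triangular load w₀=4 kN/m (0→w₀ over full span):
  R_A = w₀L/2 = 4·10/2 = 20 kN
  M_A = w₀L²/3 = 4·10²/3 = 400/3 kN·m
Superposition: R_A = 123 kN, M_A = 1879/3 kN·m

R_A = 123 kN, M_A = 1879/3 kN·m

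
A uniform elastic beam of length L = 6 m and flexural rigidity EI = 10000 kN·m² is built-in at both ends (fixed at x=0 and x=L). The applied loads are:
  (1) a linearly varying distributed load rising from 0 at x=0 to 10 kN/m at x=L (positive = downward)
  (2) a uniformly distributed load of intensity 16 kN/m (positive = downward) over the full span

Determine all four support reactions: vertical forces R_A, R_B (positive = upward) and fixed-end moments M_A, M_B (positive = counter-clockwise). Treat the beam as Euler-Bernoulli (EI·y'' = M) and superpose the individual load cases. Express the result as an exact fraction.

Load 1 — triangular load w₀=10 kN/m (0→w₀ over full span):
  R_A = 3w₀L/20 = 3·10·6/20 = 9 kN
  M_A = w₀L²/30 = 10·6²/30 = 12 kN·m
  R_B = 7w₀L/20 = 7·10·6/20 = 21 kN
  M_B = -w₀L²/20 = -10·6²/20 = -18 kN·m
Load 2 — uniform load w=16 kN/m over full span:
  R_A = wL/2 = 16·6/2 = 48 kN
  M_A = wL²/12 = 16·6²/12 = 48 kN·m
  R_B = wL/2 = 16·6/2 = 48 kN
  M_B = -wL²/12 = -16·6²/12 = -48 kN·m
Superposition: R_A = 57 kN, M_A = 60 kN·m, R_B = 69 kN, M_B = -66 kN·m

R_A = 57 kN, M_A = 60 kN·m, R_B = 69 kN, M_B = -66 kN·m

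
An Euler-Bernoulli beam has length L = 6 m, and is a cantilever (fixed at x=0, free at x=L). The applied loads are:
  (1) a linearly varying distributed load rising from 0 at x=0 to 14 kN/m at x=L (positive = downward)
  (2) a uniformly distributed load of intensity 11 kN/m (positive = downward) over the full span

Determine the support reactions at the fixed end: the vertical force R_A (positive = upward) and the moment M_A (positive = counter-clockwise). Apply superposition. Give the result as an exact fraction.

Load 1 — triangular load w₀=14 kN/m (0→w₀ over full span):
  R_A = w₀L/2 = 14·6/2 = 42 kN
  M_A = w₀L²/3 = 14·6²/3 = 168 kN·m
Load 2 — uniform load w=11 kN/m over full span:
  R_A = wL = 11·6 = 66 kN
  M_A = wL²/2 = 11·6²/2 = 198 kN·m
Superposition: R_A = 108 kN, M_A = 366 kN·m

R_A = 108 kN, M_A = 366 kN·m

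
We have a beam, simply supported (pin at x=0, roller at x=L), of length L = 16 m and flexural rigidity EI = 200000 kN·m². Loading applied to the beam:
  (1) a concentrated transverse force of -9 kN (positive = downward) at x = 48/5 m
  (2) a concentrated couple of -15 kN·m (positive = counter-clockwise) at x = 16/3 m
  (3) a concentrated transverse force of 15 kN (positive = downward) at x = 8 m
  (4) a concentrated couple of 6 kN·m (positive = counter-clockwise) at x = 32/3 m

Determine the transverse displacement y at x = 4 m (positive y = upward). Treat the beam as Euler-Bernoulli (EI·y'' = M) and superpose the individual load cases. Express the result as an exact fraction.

Load 1 — point force P=-9 kN at a=48/5 m (b=L-a=32/5):
  y_1 = -Pbx(L²-b²-x²)/(6LEI)  [x≤a] = -(-9)·(32/5)·4·(16²-(32/5)²-4²)/(6·16·200000) = 933/390625 m
Load 2 — applied couple M₀=-15 kN·m at a=16/3 m (b=L-a=32/3):
  y_2 = (M₀x³/(6L)+C₁x)/EI  [x≤a] with C₁=M₀(3b²-L²)/(6L)=-40/3 = ((-15)·4³/(6·16)+(-40/3)·4)/200000 = -19/60000 m
Load 3 — point force P=15 kN at a=8 m (b=L-a=8):
  y_3 = -Pbx(L²-b²-x²)/(6LEI)  [x≤a] = -15·8·4·(16²-8²-4²)/(6·16·200000) = -11/2500 m
Load 4 — applied couple M₀=6 kN·m at a=32/3 m (b=L-a=16/3):
  y_4 = (M₀x³/(6L)+C₁x)/EI  [x≤a] with C₁=M₀(3b²-L²)/(6L)=-32/3 = (6·4³/(6·16)+(-32/3)·4)/200000 = -29/150000 m
Superposition: y = Σ y_i = -31519/12500000 m ≈ -0.002522 m

y(4) = -31519/12500000 m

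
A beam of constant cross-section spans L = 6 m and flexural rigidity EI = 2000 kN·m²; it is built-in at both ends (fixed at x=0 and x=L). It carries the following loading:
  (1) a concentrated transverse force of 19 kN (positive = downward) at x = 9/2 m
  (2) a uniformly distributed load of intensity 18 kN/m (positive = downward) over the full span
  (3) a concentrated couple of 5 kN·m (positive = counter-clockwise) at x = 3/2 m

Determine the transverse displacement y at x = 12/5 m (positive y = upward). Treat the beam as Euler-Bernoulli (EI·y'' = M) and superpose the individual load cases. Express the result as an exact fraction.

y(12/5) = -308511/10000000 m

Load 1 — point force P=19 kN at a=9/2 m (b=L-a=3/2):
  y_1 = -Pb²x²(3aL-(3a+b)x)/(6L³EI)  [x≤a] = -19·(3/2)²·(12/5)²·(3·(9/2)·6-(3·(9/2)+(3/2))·(12/5))/(6·6³·2000) = -171/40000 m
Load 2 — uniform load w=18 kN/m over full span:
  y_2 = -wx²(L-x)²/(24EI) = -18·(12/5)²·(6-(12/5))²/(24·2000) = -2187/78125 m
Load 3 — applied couple M₀=5 kN·m at a=3/2 m (b=L-a=9/2):
  y_3 = (R_Ax³/6 - M_Ax²/2 - M₀(x-a)²/2)/EI  [x>a] with R_A=15/16, M_A=-15/16 = ((15/16)·(12/5)³/6 - (-15/16)·(12/5)²/2 - 5·((12/5)-(3/2))²/2)/2000 = 567/400000 m
Superposition: y = Σ y_i = -308511/10000000 m ≈ -0.030851 m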